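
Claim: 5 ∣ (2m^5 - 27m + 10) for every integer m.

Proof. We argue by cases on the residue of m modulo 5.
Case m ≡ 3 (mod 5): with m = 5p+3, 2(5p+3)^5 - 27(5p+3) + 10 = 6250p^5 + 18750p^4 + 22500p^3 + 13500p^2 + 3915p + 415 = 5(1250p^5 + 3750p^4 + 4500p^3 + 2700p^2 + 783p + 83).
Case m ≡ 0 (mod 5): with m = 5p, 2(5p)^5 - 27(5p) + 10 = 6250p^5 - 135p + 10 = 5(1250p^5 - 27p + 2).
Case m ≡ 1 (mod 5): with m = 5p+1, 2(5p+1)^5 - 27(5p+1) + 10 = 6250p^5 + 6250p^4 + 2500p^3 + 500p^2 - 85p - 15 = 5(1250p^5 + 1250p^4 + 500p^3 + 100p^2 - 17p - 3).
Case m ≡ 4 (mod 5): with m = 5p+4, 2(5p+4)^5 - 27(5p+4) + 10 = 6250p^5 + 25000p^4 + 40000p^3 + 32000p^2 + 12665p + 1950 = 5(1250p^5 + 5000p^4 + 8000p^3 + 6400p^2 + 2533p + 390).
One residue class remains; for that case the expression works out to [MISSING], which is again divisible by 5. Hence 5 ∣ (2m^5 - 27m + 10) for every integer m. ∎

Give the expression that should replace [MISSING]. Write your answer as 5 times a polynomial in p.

Only m ≡ 2 (mod 5) is unaccounted for. Put m = 5p+2:
2(5p+2)^5 - 27(5p+2) + 10 expands to 6250p^5 + 12500p^4 + 10000p^3 + 4000p^2 + 665p + 20,
and factoring out 5 leaves 5(1250p^5 + 2500p^4 + 2000p^3 + 800p^2 + 133p + 4).

5(1250p^5 + 2500p^4 + 2000p^3 + 800p^2 + 133p + 4)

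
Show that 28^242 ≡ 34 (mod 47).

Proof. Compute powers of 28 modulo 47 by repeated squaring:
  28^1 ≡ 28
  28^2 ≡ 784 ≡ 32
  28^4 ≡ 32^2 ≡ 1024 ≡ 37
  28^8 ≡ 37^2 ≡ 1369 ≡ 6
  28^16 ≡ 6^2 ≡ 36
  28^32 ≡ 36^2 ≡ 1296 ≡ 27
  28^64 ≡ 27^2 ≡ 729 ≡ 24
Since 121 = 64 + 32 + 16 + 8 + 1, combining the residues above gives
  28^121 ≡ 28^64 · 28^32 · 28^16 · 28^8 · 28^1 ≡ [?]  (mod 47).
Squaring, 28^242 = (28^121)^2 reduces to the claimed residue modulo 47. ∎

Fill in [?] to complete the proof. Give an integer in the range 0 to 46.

28^64 · 28^32 · 28^16 · 28^8 · 28^1 ≡ 24 · 27 · 36 · 6 · 28 = 3919104.
3919104 mod 47 = 9, so 28^121 ≡ 9 (mod 47).

9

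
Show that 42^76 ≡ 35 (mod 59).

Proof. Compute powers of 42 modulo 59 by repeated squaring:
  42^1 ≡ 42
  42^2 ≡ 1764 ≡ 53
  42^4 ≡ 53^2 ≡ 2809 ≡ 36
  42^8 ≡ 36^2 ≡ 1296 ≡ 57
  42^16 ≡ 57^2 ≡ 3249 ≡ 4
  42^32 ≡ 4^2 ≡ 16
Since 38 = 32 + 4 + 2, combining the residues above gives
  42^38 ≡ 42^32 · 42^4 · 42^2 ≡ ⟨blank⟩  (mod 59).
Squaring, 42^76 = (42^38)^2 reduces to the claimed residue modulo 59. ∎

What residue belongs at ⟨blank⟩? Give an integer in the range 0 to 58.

25

Multiply the listed residues: 16 · 36 · 53 = 576 → 30528.
Reducing modulo 59: 30528 = 517·59 + 25, so 42^38 ≡ 25.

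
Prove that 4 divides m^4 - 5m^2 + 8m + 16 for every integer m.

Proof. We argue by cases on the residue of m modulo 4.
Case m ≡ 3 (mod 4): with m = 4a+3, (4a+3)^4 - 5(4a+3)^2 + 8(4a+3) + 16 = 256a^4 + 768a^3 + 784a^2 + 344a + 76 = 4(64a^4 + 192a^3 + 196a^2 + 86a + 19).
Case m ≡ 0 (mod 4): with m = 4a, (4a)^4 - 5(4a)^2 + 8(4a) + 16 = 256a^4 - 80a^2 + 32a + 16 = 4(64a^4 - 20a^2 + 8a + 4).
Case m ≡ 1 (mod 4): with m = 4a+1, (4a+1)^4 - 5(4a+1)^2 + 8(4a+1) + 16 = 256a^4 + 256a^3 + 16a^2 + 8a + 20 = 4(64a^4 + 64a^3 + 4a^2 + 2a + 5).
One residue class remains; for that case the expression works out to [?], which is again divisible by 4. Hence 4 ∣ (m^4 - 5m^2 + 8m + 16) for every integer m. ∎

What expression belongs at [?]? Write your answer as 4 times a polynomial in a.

The residues treated are {3, 0, 1}, so the missing case is m ≡ 2 (mod 4); write m = 4a+2.
Then (4a+2)^4 - 5(4a+2)^2 + 8(4a+2) + 16 = 256a^4 + 512a^3 + 304a^2 + 80a + 28 = 4(64a^4 + 128a^3 + 76a^2 + 20a + 7).

4(64a^4 + 128a^3 + 76a^2 + 20a + 7)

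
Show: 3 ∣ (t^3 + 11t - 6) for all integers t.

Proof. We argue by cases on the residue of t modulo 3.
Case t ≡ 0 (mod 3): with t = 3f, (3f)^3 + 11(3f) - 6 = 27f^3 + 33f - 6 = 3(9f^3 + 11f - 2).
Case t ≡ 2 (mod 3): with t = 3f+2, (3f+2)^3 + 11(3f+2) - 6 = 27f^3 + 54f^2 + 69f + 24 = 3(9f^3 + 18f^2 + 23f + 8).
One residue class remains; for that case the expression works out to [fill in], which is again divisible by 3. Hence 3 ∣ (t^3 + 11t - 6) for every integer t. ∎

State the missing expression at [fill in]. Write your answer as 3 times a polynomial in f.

3(9f^3 + 9f^2 + 14f + 2)

The residues treated are {0, 2}, so the missing case is t ≡ 1 (mod 3); write t = 3f+1.
Then (3f+1)^3 + 11(3f+1) - 6 = 27f^3 + 27f^2 + 42f + 6 = 3(9f^3 + 9f^2 + 14f + 2).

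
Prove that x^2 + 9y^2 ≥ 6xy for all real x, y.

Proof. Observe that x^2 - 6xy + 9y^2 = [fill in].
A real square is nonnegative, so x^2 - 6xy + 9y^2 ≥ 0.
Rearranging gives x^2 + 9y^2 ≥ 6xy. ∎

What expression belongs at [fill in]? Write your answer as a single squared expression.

x^2 - 6xy + 9y^2 is a perfect-square trinomial: the outer terms are (x)^2 and (3y)^2, and the cross term is -2·x·3y.
So x^2 - 6xy + 9y^2 = (x - 3y)^2 ≥ 0.

(x - 3y)^2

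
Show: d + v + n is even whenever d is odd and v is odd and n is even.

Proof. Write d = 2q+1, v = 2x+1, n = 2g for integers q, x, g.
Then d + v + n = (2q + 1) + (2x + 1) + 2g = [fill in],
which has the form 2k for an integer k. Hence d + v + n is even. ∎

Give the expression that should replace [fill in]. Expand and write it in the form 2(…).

(2q + 1) + (2x + 1) + 2g = 2g + 2q + 2x + 2
= 2(g + q + x + 1).
Since g + q + x + 1 is an integer, the sum is of the form 2k for an integer k.

2(g + q + x + 1)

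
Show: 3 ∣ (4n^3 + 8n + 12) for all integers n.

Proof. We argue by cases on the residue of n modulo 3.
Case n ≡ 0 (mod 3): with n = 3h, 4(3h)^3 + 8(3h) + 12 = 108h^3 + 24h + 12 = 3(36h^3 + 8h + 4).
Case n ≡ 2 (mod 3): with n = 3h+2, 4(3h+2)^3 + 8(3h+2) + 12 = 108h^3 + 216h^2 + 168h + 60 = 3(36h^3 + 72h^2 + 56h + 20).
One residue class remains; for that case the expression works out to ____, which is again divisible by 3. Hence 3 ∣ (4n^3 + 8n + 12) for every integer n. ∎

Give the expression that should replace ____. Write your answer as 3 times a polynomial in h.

3(36h^3 + 36h^2 + 20h + 8)

Only n ≡ 1 (mod 3) is unaccounted for. Put n = 3h+1:
4(3h+1)^3 + 8(3h+1) + 12 expands to 108h^3 + 108h^2 + 60h + 24,
and factoring out 3 leaves 3(36h^3 + 36h^2 + 20h + 8).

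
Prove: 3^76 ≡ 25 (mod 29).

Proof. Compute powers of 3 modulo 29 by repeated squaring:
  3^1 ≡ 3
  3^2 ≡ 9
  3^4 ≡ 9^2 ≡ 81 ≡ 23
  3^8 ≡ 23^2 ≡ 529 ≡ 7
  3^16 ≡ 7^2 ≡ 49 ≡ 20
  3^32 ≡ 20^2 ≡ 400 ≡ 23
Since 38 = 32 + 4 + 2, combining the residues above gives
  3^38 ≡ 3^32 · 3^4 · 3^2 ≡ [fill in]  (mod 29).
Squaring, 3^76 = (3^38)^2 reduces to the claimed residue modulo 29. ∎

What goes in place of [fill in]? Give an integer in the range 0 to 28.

3^32 · 3^4 · 3^2 ≡ 23 · 23 · 9 = 4761.
4761 mod 29 = 5, so 3^38 ≡ 5 (mod 29).

5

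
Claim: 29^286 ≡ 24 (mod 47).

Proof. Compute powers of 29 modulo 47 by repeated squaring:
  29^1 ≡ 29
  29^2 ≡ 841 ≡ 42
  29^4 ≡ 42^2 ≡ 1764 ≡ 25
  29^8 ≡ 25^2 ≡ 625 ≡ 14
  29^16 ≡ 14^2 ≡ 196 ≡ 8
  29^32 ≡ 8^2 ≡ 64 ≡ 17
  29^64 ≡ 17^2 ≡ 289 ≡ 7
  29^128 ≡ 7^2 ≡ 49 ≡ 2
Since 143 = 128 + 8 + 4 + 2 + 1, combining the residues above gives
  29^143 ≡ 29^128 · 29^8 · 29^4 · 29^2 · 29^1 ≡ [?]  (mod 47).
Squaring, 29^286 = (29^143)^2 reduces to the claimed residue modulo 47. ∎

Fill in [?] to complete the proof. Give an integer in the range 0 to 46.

20

29^128 · 29^8 · 29^4 · 29^2 · 29^1 ≡ 2 · 14 · 25 · 42 · 29 = 852600.
852600 mod 47 = 20, so 29^143 ≡ 20 (mod 47).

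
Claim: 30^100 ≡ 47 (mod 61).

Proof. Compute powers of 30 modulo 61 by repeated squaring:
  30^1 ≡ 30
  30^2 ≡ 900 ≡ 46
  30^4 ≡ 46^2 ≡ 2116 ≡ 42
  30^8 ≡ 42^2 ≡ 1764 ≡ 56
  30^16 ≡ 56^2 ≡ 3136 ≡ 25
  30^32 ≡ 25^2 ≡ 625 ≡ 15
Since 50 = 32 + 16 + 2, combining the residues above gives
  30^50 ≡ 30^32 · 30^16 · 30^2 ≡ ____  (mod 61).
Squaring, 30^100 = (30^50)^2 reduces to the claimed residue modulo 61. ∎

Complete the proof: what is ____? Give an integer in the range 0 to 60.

48

30^32 · 30^16 · 30^2 ≡ 15 · 25 · 46 = 17250.
17250 mod 61 = 48, so 30^50 ≡ 48 (mod 61).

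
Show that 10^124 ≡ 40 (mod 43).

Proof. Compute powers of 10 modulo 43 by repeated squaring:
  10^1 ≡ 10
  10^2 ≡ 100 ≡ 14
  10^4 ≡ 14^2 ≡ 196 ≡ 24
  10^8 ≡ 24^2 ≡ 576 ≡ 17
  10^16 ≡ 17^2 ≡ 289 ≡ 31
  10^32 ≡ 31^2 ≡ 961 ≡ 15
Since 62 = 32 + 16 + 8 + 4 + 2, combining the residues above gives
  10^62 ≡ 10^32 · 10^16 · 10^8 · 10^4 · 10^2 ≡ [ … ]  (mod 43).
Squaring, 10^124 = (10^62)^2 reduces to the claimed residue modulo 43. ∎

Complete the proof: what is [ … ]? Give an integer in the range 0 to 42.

10^32 · 10^16 · 10^8 · 10^4 · 10^2 ≡ 15 · 31 · 17 · 24 · 14 = 2656080.
2656080 mod 43 = 13, so 10^62 ≡ 13 (mod 43).

13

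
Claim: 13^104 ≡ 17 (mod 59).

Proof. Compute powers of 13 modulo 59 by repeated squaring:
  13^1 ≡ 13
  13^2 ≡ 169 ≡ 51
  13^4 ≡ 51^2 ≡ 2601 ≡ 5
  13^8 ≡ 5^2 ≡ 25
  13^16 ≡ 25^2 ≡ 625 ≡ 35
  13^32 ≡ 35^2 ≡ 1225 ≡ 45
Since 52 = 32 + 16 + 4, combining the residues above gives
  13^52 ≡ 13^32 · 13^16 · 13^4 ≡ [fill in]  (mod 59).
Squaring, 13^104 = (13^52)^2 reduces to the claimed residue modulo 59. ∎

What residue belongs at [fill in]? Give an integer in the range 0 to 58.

28

13^32 · 13^16 · 13^4 ≡ 45 · 35 · 5 = 7875.
7875 mod 59 = 28, so 13^52 ≡ 28 (mod 59).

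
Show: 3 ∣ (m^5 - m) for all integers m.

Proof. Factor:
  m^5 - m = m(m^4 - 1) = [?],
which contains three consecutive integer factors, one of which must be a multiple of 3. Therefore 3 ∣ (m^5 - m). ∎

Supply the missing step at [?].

m^4 - 1 = (m^2 - 1)(m^2 + 1), and m^2 - 1 = (m-1)(m+1).
So m(m^4 - 1) = (m - 1)m(m + 1)(m^2 + 1).

(m - 1)m(m + 1)(m^2 + 1)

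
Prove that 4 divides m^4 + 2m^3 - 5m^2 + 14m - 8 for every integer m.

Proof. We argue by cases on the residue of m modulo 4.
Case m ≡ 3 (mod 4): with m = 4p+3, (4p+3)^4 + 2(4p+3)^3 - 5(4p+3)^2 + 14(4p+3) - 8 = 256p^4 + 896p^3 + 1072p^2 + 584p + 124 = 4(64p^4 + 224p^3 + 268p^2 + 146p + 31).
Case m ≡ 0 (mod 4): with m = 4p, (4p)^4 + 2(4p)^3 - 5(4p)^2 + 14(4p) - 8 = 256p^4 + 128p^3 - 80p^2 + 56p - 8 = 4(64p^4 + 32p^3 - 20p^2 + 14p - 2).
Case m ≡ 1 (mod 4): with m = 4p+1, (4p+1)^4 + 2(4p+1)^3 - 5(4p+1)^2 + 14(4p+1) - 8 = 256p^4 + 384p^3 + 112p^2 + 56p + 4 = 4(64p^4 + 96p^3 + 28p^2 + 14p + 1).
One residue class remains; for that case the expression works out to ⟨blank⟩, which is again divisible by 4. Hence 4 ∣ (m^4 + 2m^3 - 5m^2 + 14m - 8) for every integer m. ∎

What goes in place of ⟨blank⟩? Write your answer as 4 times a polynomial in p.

4(64p^4 + 160p^3 + 124p^2 + 50p + 8)

The residues treated are {3, 0, 1}, so the missing case is m ≡ 2 (mod 4); write m = 4p+2.
Then (4p+2)^4 + 2(4p+2)^3 - 5(4p+2)^2 + 14(4p+2) - 8 = 256p^4 + 640p^3 + 496p^2 + 200p + 32 = 4(64p^4 + 160p^3 + 124p^2 + 50p + 8).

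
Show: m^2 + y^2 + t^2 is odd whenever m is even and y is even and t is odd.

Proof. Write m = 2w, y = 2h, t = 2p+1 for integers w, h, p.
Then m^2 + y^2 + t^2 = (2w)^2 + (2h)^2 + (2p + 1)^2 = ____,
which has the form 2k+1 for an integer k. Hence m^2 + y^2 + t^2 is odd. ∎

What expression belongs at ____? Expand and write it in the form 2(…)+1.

2(2h^2 + 2p^2 + 2p + 2w^2) + 1

(2w)^2 + (2h)^2 + (2p + 1)^2 = 4h^2 + 4p^2 + 4p + 4w^2 + 1
= 2(2h^2 + 2p^2 + 2p + 2w^2) + 1.
Since 2h^2 + 2p^2 + 2p + 2w^2 is an integer, the sum of squares is of the form 2k+1 for an integer k.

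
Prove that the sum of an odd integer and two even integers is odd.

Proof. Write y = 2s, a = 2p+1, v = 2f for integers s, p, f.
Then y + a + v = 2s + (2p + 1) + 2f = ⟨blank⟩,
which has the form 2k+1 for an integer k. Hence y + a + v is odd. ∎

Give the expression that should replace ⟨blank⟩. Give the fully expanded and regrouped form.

Expanding: 2s + (2p + 1) + 2f = 2f + 2p + 2s + 1.
Every term except the constant is even, so this is 2(f + p + s) + 1,
and f + p + s ∈ ℤ gives the required form.

2(f + p + s) + 1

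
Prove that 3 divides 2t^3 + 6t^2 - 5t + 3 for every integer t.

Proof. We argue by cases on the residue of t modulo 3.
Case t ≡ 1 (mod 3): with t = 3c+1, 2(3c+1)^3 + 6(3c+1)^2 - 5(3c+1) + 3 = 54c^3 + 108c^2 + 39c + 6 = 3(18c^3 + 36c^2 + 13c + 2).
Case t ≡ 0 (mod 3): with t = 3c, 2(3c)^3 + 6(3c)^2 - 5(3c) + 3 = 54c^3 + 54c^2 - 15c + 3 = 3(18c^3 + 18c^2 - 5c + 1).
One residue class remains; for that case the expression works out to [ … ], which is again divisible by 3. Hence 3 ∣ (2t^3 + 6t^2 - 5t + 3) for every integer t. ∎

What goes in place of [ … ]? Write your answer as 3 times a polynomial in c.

3(18c^3 + 54c^2 + 43c + 11)

The residues treated are {1, 0}, so the missing case is t ≡ 2 (mod 3); write t = 3c+2.
Then 2(3c+2)^3 + 6(3c+2)^2 - 5(3c+2) + 3 = 54c^3 + 162c^2 + 129c + 33 = 3(18c^3 + 54c^2 + 43c + 11).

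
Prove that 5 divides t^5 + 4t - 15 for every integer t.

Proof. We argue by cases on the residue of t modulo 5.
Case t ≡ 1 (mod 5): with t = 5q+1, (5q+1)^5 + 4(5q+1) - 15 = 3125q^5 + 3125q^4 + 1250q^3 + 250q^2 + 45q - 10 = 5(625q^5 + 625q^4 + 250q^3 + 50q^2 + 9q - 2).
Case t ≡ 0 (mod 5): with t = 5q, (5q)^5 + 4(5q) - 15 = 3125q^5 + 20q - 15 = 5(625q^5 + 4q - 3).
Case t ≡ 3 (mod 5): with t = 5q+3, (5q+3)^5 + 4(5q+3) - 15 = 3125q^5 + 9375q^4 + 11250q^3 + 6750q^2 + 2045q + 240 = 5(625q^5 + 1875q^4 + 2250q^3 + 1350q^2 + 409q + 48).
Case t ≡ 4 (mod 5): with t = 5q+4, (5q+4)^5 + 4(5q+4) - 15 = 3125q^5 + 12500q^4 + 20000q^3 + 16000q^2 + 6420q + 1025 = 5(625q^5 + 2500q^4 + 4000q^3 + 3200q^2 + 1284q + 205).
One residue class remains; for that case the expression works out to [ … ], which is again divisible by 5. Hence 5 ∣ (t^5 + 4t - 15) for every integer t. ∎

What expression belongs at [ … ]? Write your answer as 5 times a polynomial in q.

5(625q^5 + 1250q^4 + 1000q^3 + 400q^2 + 84q + 5)

Only t ≡ 2 (mod 5) is unaccounted for. Put t = 5q+2:
(5q+2)^5 + 4(5q+2) - 15 expands to 3125q^5 + 6250q^4 + 5000q^3 + 2000q^2 + 420q + 25,
and factoring out 5 leaves 5(625q^5 + 1250q^4 + 1000q^3 + 400q^2 + 84q + 5).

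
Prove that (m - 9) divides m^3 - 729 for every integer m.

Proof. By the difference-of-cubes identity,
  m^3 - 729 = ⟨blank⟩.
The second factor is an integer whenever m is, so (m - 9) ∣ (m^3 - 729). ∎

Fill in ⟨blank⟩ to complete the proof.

(m - 9)(m^2 + 9m + 81)

Polynomial division of m^3 - 729 by m - 9 leaves remainder 0 and quotient m^2 + 9m + 81.
Hence m^3 - 729 = (m - 9)(m^2 + 9m + 81).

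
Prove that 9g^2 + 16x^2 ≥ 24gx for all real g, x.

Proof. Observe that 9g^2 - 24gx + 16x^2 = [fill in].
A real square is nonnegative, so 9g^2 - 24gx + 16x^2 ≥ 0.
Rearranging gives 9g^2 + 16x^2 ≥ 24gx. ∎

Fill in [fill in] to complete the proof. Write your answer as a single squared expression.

(3g - 4x)^2

9g^2 - 24gx + 16x^2 is a perfect-square trinomial: the outer terms are (3g)^2 and (4x)^2, and the cross term is -2·3g·4x.
So 9g^2 - 24gx + 16x^2 = (3g - 4x)^2 ≥ 0.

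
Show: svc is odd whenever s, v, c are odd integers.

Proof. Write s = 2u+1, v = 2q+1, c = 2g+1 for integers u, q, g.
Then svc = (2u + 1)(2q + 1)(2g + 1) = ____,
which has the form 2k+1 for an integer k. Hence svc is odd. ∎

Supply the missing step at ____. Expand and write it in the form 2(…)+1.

Expanding: (2u + 1)(2q + 1)(2g + 1) = 8gqu + 4gq + 4gu + 2g + 4qu + 2q + 2u + 1.
Every term except the constant is even, so this is 2(4gqu + 2gq + 2gu + g + 2qu + q + u) + 1,
and 4gqu + 2gq + 2gu + g + 2qu + q + u ∈ ℤ gives the required form.

2(4gqu + 2gq + 2gu + g + 2qu + q + u) + 1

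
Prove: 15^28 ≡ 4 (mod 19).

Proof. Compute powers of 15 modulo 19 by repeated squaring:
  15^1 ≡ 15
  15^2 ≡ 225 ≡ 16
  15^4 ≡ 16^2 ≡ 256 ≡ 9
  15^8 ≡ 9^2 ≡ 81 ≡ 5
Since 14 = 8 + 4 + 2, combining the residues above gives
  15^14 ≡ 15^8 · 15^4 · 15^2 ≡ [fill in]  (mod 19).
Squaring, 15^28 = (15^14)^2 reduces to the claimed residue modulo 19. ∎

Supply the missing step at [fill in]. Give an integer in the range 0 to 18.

Multiply the listed residues: 5 · 9 · 16 = 45 → 720.
Reducing modulo 19: 720 = 37·19 + 17, so 15^14 ≡ 17.

17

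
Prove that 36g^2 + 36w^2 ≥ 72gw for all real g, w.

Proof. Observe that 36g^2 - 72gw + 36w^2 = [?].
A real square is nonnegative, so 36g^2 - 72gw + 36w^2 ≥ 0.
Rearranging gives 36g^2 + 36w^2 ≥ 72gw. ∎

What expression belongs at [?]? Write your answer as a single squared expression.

36g^2 - 72gw + 36w^2 is a perfect-square trinomial: the outer terms are (6g)^2 and (6w)^2, and the cross term is -2·6g·6w.
So 36g^2 - 72gw + 36w^2 = (6g - 6w)^2 ≥ 0.

(6g - 6w)^2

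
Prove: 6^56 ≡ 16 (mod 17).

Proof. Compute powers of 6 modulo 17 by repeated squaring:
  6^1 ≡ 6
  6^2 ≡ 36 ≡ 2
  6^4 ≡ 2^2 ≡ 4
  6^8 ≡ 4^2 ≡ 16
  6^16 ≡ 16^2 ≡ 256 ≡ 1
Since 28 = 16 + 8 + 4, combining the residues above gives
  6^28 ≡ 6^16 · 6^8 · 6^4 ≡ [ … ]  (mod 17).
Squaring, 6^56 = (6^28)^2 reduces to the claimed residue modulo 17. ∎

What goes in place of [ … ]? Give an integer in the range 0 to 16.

Multiply the listed residues: 1 · 16 · 4 = 16 → 64.
Reducing modulo 17: 64 = 3·17 + 13, so 6^28 ≡ 13.

13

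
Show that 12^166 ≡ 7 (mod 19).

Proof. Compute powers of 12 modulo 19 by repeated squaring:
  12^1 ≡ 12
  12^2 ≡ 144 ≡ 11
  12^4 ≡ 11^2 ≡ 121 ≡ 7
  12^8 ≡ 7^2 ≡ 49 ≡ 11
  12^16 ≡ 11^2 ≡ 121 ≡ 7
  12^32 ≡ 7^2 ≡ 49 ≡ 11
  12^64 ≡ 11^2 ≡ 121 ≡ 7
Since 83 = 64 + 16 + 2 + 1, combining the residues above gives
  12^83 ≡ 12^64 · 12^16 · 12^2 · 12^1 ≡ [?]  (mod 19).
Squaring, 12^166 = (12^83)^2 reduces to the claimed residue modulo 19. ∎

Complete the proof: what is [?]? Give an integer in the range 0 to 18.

Multiply the listed residues: 7 · 7 · 11 · 12 = 49 → 539 → 6468.
Reducing modulo 19: 6468 = 340·19 + 8, so 12^83 ≡ 8.

8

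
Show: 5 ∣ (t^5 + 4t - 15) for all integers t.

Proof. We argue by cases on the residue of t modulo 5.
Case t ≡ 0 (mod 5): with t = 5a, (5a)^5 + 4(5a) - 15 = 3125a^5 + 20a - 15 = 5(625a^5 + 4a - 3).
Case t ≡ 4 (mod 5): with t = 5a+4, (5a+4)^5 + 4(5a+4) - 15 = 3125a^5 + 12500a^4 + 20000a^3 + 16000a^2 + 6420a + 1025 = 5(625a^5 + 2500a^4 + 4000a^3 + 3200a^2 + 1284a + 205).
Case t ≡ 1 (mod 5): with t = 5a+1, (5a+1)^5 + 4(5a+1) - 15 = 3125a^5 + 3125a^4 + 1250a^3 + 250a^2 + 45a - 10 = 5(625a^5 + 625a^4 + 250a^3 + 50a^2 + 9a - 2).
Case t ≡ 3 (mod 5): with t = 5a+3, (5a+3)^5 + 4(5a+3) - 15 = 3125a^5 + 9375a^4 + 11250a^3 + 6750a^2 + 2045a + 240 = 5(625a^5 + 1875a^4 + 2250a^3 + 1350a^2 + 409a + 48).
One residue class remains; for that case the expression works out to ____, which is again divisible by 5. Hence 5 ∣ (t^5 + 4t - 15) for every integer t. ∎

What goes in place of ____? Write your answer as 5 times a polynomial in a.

5(625a^5 + 1250a^4 + 1000a^3 + 400a^2 + 84a + 5)

The residues treated are {0, 4, 1, 3}, so the missing case is t ≡ 2 (mod 5); write t = 5a+2.
Then (5a+2)^5 + 4(5a+2) - 15 = 3125a^5 + 6250a^4 + 5000a^3 + 2000a^2 + 420a + 25 = 5(625a^5 + 1250a^4 + 1000a^3 + 400a^2 + 84a + 5).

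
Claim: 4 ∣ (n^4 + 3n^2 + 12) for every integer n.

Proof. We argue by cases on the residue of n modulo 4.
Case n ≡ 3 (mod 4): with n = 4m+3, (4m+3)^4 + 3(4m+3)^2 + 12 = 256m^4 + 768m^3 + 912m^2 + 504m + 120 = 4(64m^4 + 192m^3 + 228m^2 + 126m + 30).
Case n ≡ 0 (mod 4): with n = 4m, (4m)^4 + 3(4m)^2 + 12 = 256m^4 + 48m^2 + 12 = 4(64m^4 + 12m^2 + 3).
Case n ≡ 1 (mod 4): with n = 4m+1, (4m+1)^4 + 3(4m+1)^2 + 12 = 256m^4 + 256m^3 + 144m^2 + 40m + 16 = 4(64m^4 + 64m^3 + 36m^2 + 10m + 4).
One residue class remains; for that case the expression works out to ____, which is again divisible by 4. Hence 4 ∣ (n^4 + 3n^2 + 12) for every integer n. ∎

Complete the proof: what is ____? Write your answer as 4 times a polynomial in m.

4(64m^4 + 128m^3 + 108m^2 + 44m + 10)

Only n ≡ 2 (mod 4) is unaccounted for. Put n = 4m+2:
(4m+2)^4 + 3(4m+2)^2 + 12 expands to 256m^4 + 512m^3 + 432m^2 + 176m + 40,
and factoring out 4 leaves 4(64m^4 + 128m^3 + 108m^2 + 44m + 10).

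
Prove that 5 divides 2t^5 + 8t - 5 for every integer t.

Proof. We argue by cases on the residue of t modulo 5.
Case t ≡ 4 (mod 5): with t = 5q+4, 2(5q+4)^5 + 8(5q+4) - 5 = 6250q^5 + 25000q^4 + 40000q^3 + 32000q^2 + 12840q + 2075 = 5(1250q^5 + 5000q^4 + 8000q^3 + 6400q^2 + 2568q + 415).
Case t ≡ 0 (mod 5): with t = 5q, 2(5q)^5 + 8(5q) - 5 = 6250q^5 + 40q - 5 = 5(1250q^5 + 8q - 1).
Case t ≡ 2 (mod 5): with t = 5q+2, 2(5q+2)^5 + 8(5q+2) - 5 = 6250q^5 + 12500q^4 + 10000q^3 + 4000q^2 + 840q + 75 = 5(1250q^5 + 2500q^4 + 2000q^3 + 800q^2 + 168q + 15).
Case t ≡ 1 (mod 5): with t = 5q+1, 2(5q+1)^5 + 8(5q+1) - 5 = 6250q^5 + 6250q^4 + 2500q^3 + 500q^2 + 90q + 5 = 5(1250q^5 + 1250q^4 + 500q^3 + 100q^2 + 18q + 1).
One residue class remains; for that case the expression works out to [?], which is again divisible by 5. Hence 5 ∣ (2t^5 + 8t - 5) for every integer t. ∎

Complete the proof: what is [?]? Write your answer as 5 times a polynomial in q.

5(1250q^5 + 3750q^4 + 4500q^3 + 2700q^2 + 818q + 101)

The residues treated are {4, 0, 2, 1}, so the missing case is t ≡ 3 (mod 5); write t = 5q+3.
Then 2(5q+3)^5 + 8(5q+3) - 5 = 6250q^5 + 18750q^4 + 22500q^3 + 13500q^2 + 4090q + 505 = 5(1250q^5 + 3750q^4 + 4500q^3 + 2700q^2 + 818q + 101).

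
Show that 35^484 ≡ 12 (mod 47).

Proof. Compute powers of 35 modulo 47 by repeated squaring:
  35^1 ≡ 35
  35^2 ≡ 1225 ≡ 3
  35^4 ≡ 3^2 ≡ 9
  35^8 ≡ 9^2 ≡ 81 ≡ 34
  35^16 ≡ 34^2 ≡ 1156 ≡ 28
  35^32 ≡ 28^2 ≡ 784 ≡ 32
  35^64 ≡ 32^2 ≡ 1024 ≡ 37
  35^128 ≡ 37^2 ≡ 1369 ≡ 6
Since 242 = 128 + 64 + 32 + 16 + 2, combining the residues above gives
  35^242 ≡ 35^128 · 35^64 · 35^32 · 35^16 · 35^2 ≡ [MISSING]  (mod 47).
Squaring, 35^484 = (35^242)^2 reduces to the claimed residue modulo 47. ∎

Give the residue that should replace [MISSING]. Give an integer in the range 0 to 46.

24

Multiply the listed residues: 6 · 37 · 32 · 28 · 3 = 222 → 7104 → 198912 → 596736.
Reducing modulo 47: 596736 = 12696·47 + 24, so 35^242 ≡ 24.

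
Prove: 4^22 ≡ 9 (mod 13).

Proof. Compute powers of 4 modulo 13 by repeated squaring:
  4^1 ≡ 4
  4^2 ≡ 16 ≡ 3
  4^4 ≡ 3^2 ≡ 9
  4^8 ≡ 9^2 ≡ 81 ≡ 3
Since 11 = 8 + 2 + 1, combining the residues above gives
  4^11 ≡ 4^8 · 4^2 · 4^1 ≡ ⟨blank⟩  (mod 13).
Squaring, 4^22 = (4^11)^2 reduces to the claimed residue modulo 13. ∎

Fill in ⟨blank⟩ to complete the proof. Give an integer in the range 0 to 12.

10

4^8 · 4^2 · 4^1 ≡ 3 · 3 · 4 = 36.
36 mod 13 = 10, so 4^11 ≡ 10 (mod 13).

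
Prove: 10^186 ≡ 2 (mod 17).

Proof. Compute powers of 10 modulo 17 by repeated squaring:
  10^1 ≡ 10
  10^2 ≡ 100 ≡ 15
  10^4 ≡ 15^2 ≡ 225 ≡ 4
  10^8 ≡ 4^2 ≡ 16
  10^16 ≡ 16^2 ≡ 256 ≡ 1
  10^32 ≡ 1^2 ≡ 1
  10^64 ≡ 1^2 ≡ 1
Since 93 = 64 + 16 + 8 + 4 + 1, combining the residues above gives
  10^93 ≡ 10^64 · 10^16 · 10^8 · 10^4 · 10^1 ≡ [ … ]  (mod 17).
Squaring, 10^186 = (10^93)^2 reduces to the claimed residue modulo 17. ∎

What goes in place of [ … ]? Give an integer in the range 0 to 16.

11

10^64 · 10^16 · 10^8 · 10^4 · 10^1 ≡ 1 · 1 · 16 · 4 · 10 = 640.
640 mod 17 = 11, so 10^93 ≡ 11 (mod 17).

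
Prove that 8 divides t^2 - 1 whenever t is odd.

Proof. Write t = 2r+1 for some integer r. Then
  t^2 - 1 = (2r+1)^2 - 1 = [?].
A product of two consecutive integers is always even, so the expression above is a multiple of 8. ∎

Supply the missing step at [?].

(2r+1)^2 - 1 = 4r^2 + 4r + 1 - 1 = 4r^2 + 4r = 4r(r+1).
Since r and r+1 are consecutive, r(r+1) is even, and 4·(even) is a multiple of 8.

4r(r + 1)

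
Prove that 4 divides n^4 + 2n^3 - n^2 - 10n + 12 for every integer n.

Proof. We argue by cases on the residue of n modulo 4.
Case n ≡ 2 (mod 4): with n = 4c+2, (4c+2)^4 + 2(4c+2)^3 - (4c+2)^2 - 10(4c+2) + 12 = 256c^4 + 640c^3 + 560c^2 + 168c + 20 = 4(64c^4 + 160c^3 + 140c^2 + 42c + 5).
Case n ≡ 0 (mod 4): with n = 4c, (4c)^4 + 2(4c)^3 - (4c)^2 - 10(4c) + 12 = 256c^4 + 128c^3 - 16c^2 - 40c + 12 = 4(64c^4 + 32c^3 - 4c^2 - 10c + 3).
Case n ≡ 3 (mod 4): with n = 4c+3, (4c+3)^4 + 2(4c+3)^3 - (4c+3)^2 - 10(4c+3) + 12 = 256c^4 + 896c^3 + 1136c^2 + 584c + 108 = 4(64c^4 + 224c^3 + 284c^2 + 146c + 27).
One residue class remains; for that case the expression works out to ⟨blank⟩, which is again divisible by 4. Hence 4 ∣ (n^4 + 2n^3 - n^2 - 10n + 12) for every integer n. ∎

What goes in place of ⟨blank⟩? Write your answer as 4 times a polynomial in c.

4(64c^4 + 96c^3 + 44c^2 - 2c + 1)

The residues treated are {2, 0, 3}, so the missing case is n ≡ 1 (mod 4); write n = 4c+1.
Then (4c+1)^4 + 2(4c+1)^3 - (4c+1)^2 - 10(4c+1) + 12 = 256c^4 + 384c^3 + 176c^2 - 8c + 4 = 4(64c^4 + 96c^3 + 44c^2 - 2c + 1).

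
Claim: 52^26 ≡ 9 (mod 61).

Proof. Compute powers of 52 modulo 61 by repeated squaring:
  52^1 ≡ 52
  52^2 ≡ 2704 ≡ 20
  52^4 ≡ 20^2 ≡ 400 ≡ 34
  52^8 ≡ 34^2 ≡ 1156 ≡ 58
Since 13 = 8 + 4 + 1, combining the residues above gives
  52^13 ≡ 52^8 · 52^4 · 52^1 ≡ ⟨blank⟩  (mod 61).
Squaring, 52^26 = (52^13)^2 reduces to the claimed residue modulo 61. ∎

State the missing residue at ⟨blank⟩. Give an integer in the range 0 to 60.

Multiply the listed residues: 58 · 34 · 52 = 1972 → 102544.
Reducing modulo 61: 102544 = 1681·61 + 3, so 52^13 ≡ 3.

3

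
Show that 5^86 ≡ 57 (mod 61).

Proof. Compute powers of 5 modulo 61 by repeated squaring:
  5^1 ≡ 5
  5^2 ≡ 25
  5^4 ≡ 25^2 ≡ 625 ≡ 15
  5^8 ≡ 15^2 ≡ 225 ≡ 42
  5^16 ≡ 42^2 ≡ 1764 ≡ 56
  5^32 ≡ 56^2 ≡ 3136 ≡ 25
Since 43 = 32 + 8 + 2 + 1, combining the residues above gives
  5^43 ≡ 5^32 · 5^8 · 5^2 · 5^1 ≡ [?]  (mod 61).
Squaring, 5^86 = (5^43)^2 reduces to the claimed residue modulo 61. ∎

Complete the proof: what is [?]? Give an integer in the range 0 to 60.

5^32 · 5^8 · 5^2 · 5^1 ≡ 25 · 42 · 25 · 5 = 131250.
131250 mod 61 = 39, so 5^43 ≡ 39 (mod 61).

39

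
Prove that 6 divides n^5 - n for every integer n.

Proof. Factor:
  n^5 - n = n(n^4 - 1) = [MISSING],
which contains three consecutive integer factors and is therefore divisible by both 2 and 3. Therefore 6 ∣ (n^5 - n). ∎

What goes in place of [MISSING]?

(n - 1)n(n + 1)(n^2 + 1)

n^4 - 1 = (n^2 - 1)(n^2 + 1), and n^2 - 1 = (n-1)(n+1).
So n(n^4 - 1) = (n - 1)n(n + 1)(n^2 + 1).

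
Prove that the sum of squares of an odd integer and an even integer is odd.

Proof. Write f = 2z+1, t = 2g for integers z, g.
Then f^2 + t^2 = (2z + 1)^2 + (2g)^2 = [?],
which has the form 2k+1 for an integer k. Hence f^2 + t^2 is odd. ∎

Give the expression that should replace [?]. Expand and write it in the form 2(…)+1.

Expanding: (2z + 1)^2 + (2g)^2 = 4g^2 + 4z^2 + 4z + 1.
Every term except the constant is even, so this is 2(2g^2 + 2z^2 + 2z) + 1,
and 2g^2 + 2z^2 + 2z ∈ ℤ gives the required form.

2(2g^2 + 2z^2 + 2z) + 1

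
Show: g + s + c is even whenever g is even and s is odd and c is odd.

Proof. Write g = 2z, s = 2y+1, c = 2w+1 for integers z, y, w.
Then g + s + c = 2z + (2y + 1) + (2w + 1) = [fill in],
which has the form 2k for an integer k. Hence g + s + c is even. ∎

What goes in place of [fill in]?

2(w + y + z + 1)

Expanding: 2z + (2y + 1) + (2w + 1) = 2w + 2y + 2z + 2.
Every term is even; pulling out the factor of 2 gives 2(w + y + z + 1).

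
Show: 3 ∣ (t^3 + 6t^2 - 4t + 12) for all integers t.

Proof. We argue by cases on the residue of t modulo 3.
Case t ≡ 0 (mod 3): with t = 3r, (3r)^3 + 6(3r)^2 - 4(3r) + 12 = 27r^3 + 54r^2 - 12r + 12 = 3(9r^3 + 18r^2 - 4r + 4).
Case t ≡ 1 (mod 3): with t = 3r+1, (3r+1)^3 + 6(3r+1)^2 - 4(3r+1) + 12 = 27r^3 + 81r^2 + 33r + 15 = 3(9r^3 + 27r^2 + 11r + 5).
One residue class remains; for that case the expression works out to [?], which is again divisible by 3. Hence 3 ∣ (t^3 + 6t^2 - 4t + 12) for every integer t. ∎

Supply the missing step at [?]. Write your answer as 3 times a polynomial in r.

The residues treated are {0, 1}, so the missing case is t ≡ 2 (mod 3); write t = 3r+2.
Then (3r+2)^3 + 6(3r+2)^2 - 4(3r+2) + 12 = 27r^3 + 108r^2 + 96r + 36 = 3(9r^3 + 36r^2 + 32r + 12).

3(9r^3 + 36r^2 + 32r + 12)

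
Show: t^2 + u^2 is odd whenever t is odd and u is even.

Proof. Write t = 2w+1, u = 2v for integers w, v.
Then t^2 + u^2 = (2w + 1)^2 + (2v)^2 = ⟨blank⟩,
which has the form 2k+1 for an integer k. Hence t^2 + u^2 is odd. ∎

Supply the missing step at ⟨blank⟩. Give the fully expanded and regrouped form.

(2w + 1)^2 + (2v)^2 = 4v^2 + 4w^2 + 4w + 1
= 2(2v^2 + 2w^2 + 2w) + 1.
Since 2v^2 + 2w^2 + 2w is an integer, the sum of squares is of the form 2k+1 for an integer k.

2(2v^2 + 2w^2 + 2w) + 1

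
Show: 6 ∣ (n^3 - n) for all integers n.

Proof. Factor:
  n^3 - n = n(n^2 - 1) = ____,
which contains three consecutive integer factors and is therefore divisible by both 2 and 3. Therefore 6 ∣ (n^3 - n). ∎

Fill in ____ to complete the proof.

(n - 1)n(n + 1)

n(n^2 - 1) = n(n - 1)(n + 1) = (n - 1)n(n + 1).
These three factors are consecutive integers, so their product is divisible by 6.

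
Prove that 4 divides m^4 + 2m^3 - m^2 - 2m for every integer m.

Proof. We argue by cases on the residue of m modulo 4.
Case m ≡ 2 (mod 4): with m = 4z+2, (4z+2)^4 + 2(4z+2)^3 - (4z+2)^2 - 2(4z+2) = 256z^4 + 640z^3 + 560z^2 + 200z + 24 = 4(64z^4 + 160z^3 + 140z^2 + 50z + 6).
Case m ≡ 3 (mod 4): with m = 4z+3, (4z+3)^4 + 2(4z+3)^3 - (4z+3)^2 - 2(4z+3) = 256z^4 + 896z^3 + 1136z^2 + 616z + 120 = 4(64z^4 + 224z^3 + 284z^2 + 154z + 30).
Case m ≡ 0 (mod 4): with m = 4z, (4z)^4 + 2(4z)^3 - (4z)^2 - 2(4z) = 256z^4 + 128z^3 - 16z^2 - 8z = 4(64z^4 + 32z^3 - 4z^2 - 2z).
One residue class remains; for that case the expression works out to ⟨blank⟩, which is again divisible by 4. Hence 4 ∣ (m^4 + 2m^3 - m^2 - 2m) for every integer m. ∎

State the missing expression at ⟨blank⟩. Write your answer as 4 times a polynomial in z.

4(64z^4 + 96z^3 + 44z^2 + 6z)

The residues treated are {2, 3, 0}, so the missing case is m ≡ 1 (mod 4); write m = 4z+1.
Then (4z+1)^4 + 2(4z+1)^3 - (4z+1)^2 - 2(4z+1) = 256z^4 + 384z^3 + 176z^2 + 24z = 4(64z^4 + 96z^3 + 44z^2 + 6z).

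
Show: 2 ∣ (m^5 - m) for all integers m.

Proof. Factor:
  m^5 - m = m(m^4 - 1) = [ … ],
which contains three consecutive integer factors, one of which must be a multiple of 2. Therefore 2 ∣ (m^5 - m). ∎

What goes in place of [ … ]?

m^4 - 1 = (m^2 - 1)(m^2 + 1), and m^2 - 1 = (m-1)(m+1).
So m(m^4 - 1) = (m - 1)m(m + 1)(m^2 + 1).

(m - 1)m(m + 1)(m^2 + 1)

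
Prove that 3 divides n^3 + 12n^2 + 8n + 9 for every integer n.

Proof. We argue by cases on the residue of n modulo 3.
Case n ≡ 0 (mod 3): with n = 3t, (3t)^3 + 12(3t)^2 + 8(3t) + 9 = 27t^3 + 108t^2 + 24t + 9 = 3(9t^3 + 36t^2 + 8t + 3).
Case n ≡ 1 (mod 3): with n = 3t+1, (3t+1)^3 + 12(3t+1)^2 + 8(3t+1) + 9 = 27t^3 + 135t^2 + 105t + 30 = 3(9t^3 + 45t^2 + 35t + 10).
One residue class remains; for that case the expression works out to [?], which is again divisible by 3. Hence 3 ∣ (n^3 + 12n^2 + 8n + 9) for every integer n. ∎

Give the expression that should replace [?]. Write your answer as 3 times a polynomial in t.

Only n ≡ 2 (mod 3) is unaccounted for. Put n = 3t+2:
(3t+2)^3 + 12(3t+2)^2 + 8(3t+2) + 9 expands to 27t^3 + 162t^2 + 204t + 81,
and factoring out 3 leaves 3(9t^3 + 54t^2 + 68t + 27).

3(9t^3 + 54t^2 + 68t + 27)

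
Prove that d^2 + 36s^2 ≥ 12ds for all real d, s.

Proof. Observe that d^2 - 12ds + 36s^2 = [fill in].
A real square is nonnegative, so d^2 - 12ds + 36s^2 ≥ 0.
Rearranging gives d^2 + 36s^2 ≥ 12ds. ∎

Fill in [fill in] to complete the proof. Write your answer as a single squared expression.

The leading and trailing coefficients are 1^2 and 6^2, and 12 = 2·1·6, so the trinomial is (d - 6s)^2.
Hence d^2 - 12ds + 36s^2 ≥ 0.

(d - 6s)^2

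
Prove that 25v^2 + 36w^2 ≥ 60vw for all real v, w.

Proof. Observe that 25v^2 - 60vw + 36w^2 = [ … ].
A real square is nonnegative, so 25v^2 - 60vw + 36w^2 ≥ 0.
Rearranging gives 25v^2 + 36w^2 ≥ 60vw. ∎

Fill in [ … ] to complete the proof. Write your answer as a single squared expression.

25v^2 - 60vw + 36w^2 is a perfect-square trinomial: the outer terms are (5v)^2 and (6w)^2, and the cross term is -2·5v·6w.
So 25v^2 - 60vw + 36w^2 = (5v - 6w)^2 ≥ 0.

(5v - 6w)^2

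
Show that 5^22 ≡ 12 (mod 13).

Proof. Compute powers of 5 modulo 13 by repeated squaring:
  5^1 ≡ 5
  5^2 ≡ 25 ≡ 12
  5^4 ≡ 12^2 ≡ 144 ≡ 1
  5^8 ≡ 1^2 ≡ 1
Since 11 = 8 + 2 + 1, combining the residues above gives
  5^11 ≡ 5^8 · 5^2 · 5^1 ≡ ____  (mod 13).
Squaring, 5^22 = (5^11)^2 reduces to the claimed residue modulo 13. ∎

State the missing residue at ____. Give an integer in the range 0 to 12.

8

5^8 · 5^2 · 5^1 ≡ 1 · 12 · 5 = 60.
60 mod 13 = 8, so 5^11 ≡ 8 (mod 13).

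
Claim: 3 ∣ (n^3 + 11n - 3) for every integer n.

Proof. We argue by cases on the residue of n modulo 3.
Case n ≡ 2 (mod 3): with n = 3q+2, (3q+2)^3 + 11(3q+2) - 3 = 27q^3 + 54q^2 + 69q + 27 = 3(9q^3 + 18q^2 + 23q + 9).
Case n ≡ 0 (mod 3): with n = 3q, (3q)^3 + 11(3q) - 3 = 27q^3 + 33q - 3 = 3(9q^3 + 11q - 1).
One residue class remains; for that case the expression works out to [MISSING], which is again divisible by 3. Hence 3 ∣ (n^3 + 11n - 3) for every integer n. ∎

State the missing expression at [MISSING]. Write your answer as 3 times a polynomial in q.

3(9q^3 + 9q^2 + 14q + 3)

The residues treated are {2, 0}, so the missing case is n ≡ 1 (mod 3); write n = 3q+1.
Then (3q+1)^3 + 11(3q+1) - 3 = 27q^3 + 27q^2 + 42q + 9 = 3(9q^3 + 9q^2 + 14q + 3).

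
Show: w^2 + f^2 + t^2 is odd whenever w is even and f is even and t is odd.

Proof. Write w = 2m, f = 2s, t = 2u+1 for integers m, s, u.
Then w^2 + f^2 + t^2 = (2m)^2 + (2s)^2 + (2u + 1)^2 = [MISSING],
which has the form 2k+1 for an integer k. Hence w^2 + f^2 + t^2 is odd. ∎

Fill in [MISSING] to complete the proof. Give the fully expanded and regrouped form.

2(2m^2 + 2s^2 + 2u^2 + 2u) + 1

Expanding: (2m)^2 + (2s)^2 + (2u + 1)^2 = 4m^2 + 4s^2 + 4u^2 + 4u + 1.
Every term except the constant is even, so this is 2(2m^2 + 2s^2 + 2u^2 + 2u) + 1,
and 2m^2 + 2s^2 + 2u^2 + 2u ∈ ℤ gives the required form.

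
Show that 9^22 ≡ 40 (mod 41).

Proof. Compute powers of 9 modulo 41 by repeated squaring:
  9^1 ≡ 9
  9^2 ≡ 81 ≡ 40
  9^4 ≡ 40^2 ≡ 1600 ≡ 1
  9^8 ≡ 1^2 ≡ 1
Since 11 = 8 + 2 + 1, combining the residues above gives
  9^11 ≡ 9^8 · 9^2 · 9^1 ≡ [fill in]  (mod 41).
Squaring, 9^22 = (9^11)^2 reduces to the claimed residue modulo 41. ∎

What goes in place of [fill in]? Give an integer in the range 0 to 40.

9^8 · 9^2 · 9^1 ≡ 1 · 40 · 9 = 360.
360 mod 41 = 32, so 9^11 ≡ 32 (mod 41).

32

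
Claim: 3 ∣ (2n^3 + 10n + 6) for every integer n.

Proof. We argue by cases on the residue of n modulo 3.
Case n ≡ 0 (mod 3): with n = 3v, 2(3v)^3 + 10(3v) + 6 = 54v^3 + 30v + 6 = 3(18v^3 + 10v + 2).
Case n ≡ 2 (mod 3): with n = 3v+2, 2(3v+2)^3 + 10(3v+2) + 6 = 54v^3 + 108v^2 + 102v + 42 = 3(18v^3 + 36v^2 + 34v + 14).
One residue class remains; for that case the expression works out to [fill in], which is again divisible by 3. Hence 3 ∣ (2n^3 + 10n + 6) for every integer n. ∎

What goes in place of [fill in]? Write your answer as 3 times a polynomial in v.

Only n ≡ 1 (mod 3) is unaccounted for. Put n = 3v+1:
2(3v+1)^3 + 10(3v+1) + 6 expands to 54v^3 + 54v^2 + 48v + 18,
and factoring out 3 leaves 3(18v^3 + 18v^2 + 16v + 6).

3(18v^3 + 18v^2 + 16v + 6)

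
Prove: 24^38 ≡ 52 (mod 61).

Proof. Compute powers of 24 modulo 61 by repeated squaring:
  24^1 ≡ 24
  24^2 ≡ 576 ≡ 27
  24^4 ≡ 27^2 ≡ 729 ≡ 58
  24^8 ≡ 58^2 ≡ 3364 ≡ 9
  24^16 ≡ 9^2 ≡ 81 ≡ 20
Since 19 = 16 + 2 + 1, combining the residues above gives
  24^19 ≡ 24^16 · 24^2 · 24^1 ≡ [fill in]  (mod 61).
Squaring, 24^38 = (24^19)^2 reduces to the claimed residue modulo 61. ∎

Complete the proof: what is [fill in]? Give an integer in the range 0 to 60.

24^16 · 24^2 · 24^1 ≡ 20 · 27 · 24 = 12960.
12960 mod 61 = 28, so 24^19 ≡ 28 (mod 61).

28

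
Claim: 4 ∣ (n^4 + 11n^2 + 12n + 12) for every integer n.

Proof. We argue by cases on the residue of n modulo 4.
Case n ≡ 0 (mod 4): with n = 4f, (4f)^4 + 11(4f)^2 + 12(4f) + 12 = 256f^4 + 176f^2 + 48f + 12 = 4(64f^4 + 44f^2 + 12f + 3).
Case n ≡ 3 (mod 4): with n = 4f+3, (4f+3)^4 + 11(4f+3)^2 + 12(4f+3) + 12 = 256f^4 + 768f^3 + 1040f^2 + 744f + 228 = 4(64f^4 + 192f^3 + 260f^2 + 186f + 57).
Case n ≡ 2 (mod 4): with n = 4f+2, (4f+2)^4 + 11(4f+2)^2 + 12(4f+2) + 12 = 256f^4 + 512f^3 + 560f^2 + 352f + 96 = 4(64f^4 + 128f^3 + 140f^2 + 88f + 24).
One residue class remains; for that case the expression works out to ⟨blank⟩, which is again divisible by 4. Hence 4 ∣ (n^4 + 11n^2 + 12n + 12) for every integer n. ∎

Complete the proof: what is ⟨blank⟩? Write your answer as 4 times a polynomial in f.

The residues treated are {0, 3, 2}, so the missing case is n ≡ 1 (mod 4); write n = 4f+1.
Then (4f+1)^4 + 11(4f+1)^2 + 12(4f+1) + 12 = 256f^4 + 256f^3 + 272f^2 + 152f + 36 = 4(64f^4 + 64f^3 + 68f^2 + 38f + 9).

4(64f^4 + 64f^3 + 68f^2 + 38f + 9)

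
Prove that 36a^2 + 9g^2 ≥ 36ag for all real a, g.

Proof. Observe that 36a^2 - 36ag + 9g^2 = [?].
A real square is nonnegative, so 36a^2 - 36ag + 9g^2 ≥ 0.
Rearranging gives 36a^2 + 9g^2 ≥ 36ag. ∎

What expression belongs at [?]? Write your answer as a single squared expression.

36a^2 - 36ag + 9g^2 is a perfect-square trinomial: the outer terms are (6a)^2 and (3g)^2, and the cross term is -2·6a·3g.
So 36a^2 - 36ag + 9g^2 = (6a - 3g)^2 ≥ 0.

(6a - 3g)^2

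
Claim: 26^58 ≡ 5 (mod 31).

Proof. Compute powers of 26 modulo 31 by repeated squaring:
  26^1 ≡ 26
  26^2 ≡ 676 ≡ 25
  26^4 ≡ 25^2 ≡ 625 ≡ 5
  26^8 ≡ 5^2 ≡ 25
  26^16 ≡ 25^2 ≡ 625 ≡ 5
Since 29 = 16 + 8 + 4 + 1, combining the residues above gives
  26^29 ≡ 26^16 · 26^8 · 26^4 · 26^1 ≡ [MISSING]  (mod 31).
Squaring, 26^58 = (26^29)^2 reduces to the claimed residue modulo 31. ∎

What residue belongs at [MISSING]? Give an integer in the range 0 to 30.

26^16 · 26^8 · 26^4 · 26^1 ≡ 5 · 25 · 5 · 26 = 16250.
16250 mod 31 = 6, so 26^29 ≡ 6 (mod 31).

6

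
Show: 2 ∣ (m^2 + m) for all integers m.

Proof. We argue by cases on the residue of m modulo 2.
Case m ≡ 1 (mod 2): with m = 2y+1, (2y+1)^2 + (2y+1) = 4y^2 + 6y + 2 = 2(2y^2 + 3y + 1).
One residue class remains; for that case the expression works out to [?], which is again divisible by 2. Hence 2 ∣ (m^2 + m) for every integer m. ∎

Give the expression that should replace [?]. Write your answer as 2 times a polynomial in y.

The residues treated are {1}, so the missing case is m ≡ 0 (mod 2); write m = 2y.
Then (2y)^2 + (2y) = 4y^2 + 2y = 2(2y^2 + y).

2(2y^2 + y)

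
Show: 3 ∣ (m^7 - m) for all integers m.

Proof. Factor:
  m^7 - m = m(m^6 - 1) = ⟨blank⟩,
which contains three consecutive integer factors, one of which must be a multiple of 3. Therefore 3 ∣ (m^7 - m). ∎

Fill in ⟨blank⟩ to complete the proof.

m^6 - 1 = (m^2 - 1)(m^4 + m^2 + 1), and m^2 - 1 = (m-1)(m+1).
So m(m^6 - 1) = (m - 1)m(m + 1)(m^4 + m^2 + 1).

(m - 1)m(m + 1)(m^4 + m^2 + 1)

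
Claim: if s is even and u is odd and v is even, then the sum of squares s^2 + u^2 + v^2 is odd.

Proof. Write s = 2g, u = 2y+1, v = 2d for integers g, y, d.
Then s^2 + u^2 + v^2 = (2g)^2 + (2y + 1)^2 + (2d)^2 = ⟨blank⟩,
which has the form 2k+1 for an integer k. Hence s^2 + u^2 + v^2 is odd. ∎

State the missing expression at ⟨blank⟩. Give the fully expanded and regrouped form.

Expanding: (2g)^2 + (2y + 1)^2 + (2d)^2 = 4d^2 + 4g^2 + 4y^2 + 4y + 1.
Every term except the constant is even, so this is 2(2d^2 + 2g^2 + 2y^2 + 2y) + 1,
and 2d^2 + 2g^2 + 2y^2 + 2y ∈ ℤ gives the required form.

2(2d^2 + 2g^2 + 2y^2 + 2y) + 1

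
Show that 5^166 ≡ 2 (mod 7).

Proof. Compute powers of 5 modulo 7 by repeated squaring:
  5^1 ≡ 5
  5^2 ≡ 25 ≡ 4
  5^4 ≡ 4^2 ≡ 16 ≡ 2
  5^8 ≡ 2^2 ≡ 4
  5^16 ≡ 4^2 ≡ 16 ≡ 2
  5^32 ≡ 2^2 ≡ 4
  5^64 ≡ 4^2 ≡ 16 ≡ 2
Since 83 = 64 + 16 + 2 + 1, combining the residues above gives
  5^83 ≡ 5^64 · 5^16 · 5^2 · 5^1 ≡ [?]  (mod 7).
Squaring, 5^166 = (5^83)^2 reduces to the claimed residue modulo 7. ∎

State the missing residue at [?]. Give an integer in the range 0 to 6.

5^64 · 5^16 · 5^2 · 5^1 ≡ 2 · 2 · 4 · 5 = 80.
80 mod 7 = 3, so 5^83 ≡ 3 (mod 7).

3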